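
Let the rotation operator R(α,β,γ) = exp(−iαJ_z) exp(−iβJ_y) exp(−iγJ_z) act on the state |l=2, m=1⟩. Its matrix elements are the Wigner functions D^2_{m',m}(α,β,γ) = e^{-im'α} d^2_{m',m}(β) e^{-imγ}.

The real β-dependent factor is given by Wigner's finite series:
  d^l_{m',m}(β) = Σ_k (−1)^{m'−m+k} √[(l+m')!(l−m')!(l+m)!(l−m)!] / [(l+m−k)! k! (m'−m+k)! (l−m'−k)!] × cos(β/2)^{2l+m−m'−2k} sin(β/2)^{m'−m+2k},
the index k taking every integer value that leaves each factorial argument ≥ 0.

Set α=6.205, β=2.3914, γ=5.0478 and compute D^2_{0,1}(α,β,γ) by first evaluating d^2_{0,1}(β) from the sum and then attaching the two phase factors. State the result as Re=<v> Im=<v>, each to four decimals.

Re=-0.2011 Im=-0.5768

D^2_{0,1}(6.205,2.3914,5.0478) = e^{-i·0·6.205}·d^2_{0,1}(2.3914)·e^{-i·1·5.0478}. Compute d first:
c=cos(2.3914/2)=0.366362, s=sin(2.3914/2)=0.930472; N=√[2·2·6·1]=4.898979
The bounds max(0,m−m')=1 and min(l+m,l−m')=2 give 2 terms
  k=1: (−1)^0·4.8990/(2)·0.3664^3·0.9305^1 = +0.112076
  k=2: (−1)^1·4.8990/(2)·0.3664^1·0.9305^3 = -0.722931
d^2_{0,1}(2.3914) = +0.112076 -0.722931 = -0.610855
D = (+1.000000+0.000000i)·(-0.610855)·(+0.329157+0.944275i) = -0.201067-0.576815i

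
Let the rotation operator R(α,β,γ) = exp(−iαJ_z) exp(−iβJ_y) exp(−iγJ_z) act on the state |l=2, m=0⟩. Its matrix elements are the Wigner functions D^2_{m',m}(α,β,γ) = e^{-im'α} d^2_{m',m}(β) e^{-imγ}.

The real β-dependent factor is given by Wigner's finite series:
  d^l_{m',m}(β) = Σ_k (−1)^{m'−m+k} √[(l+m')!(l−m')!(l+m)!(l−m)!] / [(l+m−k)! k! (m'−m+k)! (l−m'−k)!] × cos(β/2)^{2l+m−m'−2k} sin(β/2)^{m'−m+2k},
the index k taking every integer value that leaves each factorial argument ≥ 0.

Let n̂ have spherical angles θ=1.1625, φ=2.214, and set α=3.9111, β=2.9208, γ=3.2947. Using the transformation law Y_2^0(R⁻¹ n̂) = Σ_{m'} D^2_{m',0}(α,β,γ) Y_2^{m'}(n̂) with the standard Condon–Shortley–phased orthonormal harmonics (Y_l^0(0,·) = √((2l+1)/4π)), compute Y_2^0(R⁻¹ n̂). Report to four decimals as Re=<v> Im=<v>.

Re=-0.1542 Im=0.0000

Need the full column D^2_{m',0} for m'=−2..2 at α=3.9111, β=2.9208, γ=3.2947.
cos(β/2)=0.110172, sin(β/2)=0.993913
d^2_{-2,0}: single k=2 term ⇒ +0.029371;  D = +0.000933+0.029356i
d^2_{-1,0}: k∈[1..2] ⇒ +0.003256 -0.264967 = -0.261712;  D = +0.187975+0.182094i
d^2_{0,0}: k∈[0..2] ⇒ +0.000147 -0.047962 +0.975871 = +0.928056;  D = +0.928056+0.000000i
d^2_{1,0}: k∈[0..1] ⇒ -0.003256 +0.264967 = +0.261712;  D = -0.187975+0.182094i
d^2_{2,0}: single k=0 term ⇒ +0.029371;  D = +0.000933-0.029356i
Y_2^{m'}(θ=1.1625,φ=2.214) and Σ D·Y over m':
  (+0.0009+0.0294i)·(-0.0913+0.3123i)  (+0.1880+0.1821i)·(-0.1688-0.2253i)  (+0.9281+0.0000i)·(-0.1662+0.0000i)  (-0.1880+0.1821i)·(+0.1688-0.2253i)  (+0.0009-0.0294i)·(-0.0913-0.3123i)
Y_2^0(R⁻¹ n̂) = -0.154217-0.000000i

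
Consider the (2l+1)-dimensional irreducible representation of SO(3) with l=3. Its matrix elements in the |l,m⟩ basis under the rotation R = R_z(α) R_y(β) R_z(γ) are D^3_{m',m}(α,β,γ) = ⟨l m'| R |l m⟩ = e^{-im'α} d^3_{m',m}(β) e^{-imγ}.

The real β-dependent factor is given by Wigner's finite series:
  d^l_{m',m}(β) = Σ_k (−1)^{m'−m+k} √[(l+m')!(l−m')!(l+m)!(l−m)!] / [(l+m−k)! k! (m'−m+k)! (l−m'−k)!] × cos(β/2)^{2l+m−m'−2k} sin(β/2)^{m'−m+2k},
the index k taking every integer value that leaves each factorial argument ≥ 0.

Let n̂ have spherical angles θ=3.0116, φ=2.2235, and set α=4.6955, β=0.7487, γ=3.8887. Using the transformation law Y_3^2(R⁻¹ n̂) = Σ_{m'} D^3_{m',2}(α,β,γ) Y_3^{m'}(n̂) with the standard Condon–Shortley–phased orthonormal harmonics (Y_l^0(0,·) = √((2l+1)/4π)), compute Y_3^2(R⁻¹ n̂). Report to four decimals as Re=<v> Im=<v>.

Re=0.0563 Im=0.2931

Need the full column D^3_{m',2} for m'=−3..3 at α=4.6955, β=0.7487, γ=3.8887.
cos(β/2)=0.930746, sin(β/2)=0.365668
d^3_{-3,2}: single k=5 term ⇒ +0.014905;  D = +0.014900+0.000386i
d^3_{-2,2}: k∈[4..5] ⇒ +0.077442 -0.002391 = +0.075052;  D = -0.003212+0.074983i
d^3_{-1,2}: k∈[3..4] ⇒ +0.249334 -0.019243 = +0.230092;  D = -0.229682-0.013727i
d^3_{0,2}: k∈[2..3] ⇒ +0.549614 -0.084834 = +0.464780;  D = +0.035559-0.463418i
d^3_{1,2}: k∈[1..2] ⇒ +0.807684 -0.249334 = +0.558349;  D = +0.555912+0.052113i
d^3_{2,2}: k∈[0..1] ⇒ +0.650108 -0.501726 = +0.148382;  D = -0.016342+0.147479i
d^3_{3,2}: single k=0 term ⇒ -0.625629;  D = +0.620571+0.079396i
Y_3^{m'}(θ=3.0116,φ=2.2235) and Σ D·Y over m':
  (+0.0149+0.0004i)·(+0.0008-0.0003i)  (-0.0032+0.0750i)·(+0.0045-0.0164i)  (-0.2297-0.0137i)·(-0.0996-0.1303i)  (+0.0356-0.4634i)·(-0.7090+0.0000i)  (+0.5559+0.0521i)·(+0.0996-0.1303i)  (-0.0163+0.1475i)·(+0.0045+0.0164i)  (+0.6206+0.0794i)·(-0.0008-0.0003i)
Y_3^2(R⁻¹ n̂) = +0.056304+0.293084i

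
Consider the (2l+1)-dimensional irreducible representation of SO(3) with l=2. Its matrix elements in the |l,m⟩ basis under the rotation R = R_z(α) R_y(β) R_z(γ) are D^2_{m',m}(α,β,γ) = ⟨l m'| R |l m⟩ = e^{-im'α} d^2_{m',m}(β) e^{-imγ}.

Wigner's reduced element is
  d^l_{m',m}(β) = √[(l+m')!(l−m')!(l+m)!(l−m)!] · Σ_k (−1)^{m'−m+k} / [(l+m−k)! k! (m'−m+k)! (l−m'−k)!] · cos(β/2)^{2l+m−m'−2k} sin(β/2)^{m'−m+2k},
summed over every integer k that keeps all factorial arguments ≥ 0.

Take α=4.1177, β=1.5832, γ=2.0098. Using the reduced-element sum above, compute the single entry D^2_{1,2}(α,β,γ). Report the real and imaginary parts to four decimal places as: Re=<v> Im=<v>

First d^2_{1,2}(β=1.5832), then the phase factors e^{-i(1)α} and e^{-i(2)γ}:
c=cos(1.5832/2)=0.702708, s=sin(1.5832/2)=0.711479; N=√[6·1·24·1]=12.000000
k∈{1} keeps every argument non-negative
  k=1: (−1)^0·12.0000/(6)·0.7027^3·0.7115^1 = +0.493760
d^2_{1,2}(1.5832) = +0.493760
Attach z-rotation phases: D = e^{-i(1)(4.1177)}·(+0.493760)·e^{-i(2)(2.0098)} = -0.138027-0.474076i

Re=-0.1380 Im=-0.4741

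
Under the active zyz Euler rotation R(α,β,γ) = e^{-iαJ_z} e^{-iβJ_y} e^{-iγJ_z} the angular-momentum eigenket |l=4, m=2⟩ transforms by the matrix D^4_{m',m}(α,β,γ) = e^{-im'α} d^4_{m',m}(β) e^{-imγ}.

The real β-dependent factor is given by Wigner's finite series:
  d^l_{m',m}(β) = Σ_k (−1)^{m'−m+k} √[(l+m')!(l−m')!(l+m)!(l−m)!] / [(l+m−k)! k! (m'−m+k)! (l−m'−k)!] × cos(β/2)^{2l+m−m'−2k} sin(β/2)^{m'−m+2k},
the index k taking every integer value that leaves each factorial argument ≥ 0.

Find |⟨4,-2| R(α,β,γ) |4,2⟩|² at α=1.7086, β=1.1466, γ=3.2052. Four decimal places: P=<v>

P=0.1924

Split into d^4_{-2,2}(β=1.1466) × two z-phases.
Half-angle: c=0.840116, s=0.542407. N=√(2·720·720·2)=1440.000000
k: max(0,(2)−(-2))=4 … min(4+(2),4−(-2))=6
  k=4: (−1)^0·1440.0000/(96)·0.8401^4·0.5424^4 = +0.646770
  k=5: (−1)^1·1440.0000/(120)·0.8401^2·0.5424^6 = -0.215681
  k=6: (−1)^2·1440.0000/(1440)·0.8401^0·0.5424^8 = +0.007492
d^4_{-2,2}(1.1466) = +0.646770 -0.215681 +0.007492 = +0.438581
|D^4_{-2,2}|² = |d^4_{-2,2}(β)|² = (+0.438581)² = 0.192353 (the z-rotation phases have unit modulus)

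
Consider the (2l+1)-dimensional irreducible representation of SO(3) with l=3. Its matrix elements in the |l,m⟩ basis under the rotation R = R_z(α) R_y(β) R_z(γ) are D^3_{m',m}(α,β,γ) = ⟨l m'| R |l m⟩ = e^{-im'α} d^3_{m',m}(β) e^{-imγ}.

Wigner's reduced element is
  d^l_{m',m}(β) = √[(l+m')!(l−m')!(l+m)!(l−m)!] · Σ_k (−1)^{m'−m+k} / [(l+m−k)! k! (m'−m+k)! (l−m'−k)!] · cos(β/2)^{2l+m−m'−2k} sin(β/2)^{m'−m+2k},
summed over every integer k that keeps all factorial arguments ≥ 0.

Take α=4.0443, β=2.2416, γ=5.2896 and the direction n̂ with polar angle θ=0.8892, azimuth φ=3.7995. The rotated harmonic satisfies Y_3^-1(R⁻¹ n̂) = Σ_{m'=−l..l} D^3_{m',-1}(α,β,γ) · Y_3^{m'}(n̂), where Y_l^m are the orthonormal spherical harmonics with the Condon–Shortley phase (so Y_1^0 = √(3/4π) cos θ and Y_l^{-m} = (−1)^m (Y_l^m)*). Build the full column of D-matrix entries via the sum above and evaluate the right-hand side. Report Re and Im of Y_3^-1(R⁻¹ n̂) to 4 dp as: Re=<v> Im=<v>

Re=0.0953 Im=-0.2358

Need the full column D^3_{m',-1} for m'=−3..3 at α=4.0443, β=2.2416, γ=5.2896.
cos(β/2)=0.434962, sin(β/2)=0.900449
d^3_{-3,-1}: single k=2 term ⇒ +0.112401;  D = +0.016101-0.111242i
d^3_{-2,-1}: k∈[1..2] ⇒ +0.044332 -0.379981 = -0.335649;  D = -0.230984-0.243529i
d^3_{-1,-1}: k∈[0..2] ⇒ +0.006772 -0.232174 +0.746260 = +0.520858;  D = -0.518708+0.047269i
d^3_{0,-1}: k∈[0..2] ⇒ -0.048563 +0.624372 -0.891943 = -0.316134;  D = -0.172511+0.264916i
d^3_{1,-1}: k∈[0..2] ⇒ +0.174131 -0.995014 +0.533033 = -0.287850;  D = -0.092048-0.272736i
d^3_{2,-1}: k∈[0..1] ⇒ -0.379981 +0.814229 = +0.434248;  D = -0.409013-0.145877i
d^3_{3,-1}: single k=0 term ⇒ +0.481709;  D = +0.408101-0.255924i
Y_3^{m'}(θ=0.8892,φ=3.7995) and Σ D·Y over m':
  (+0.0161-0.1112i)·(+0.0766+0.1797i)  (-0.2310-0.2435i)·(+0.0979-0.3757i)  (-0.5187+0.0473i)·(-0.1956+0.1511i)  (-0.1725+0.2649i)·(-0.2387+0.0000i)  (-0.0920-0.2727i)·(+0.1956+0.1511i)  (-0.4090-0.1459i)·(+0.0979+0.3757i)  (+0.4081-0.2559i)·(-0.0766+0.1797i)
Y_3^-1(R⁻¹ n̂) = +0.095274-0.235807i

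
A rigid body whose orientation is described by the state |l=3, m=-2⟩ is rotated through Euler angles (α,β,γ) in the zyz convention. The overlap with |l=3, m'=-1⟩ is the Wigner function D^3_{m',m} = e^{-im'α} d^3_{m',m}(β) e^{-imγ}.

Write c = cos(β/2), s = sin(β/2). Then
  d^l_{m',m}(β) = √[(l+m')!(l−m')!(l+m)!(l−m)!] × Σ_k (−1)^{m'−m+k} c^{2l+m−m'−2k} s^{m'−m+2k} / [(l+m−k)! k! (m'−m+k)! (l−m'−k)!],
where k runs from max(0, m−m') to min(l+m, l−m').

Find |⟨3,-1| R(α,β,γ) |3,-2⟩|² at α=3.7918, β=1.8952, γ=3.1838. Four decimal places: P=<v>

P=0.2493

D^3_{-1,-2}(3.7918,1.8952,3.1838) = e^{-i·-1·3.7918}·d^3_{-1,-2}(1.8952)·e^{-i·-2·3.1838}. Compute d first:
With c≡cos(β/2)=0.583634 and s≡sin(β/2)=0.812017, N=[2·24·1·120]^{1/2}=75.894664
k∈{0,1} keeps every argument non-negative
  k=0: (−1)^1·75.8947/(24)·0.5836^5·0.8120^1 = -0.173887
  k=1: (−1)^2·75.8947/(12)·0.5836^3·0.8120^3 = +0.673204
d^3_{-1,-2}(1.8952) = -0.173887 +0.673204 = +0.499317
|D^3_{-1,-2}|² = |d^3_{-1,-2}(β)|² = (+0.499317)² = 0.249317 (the z-rotation phases have unit modulus)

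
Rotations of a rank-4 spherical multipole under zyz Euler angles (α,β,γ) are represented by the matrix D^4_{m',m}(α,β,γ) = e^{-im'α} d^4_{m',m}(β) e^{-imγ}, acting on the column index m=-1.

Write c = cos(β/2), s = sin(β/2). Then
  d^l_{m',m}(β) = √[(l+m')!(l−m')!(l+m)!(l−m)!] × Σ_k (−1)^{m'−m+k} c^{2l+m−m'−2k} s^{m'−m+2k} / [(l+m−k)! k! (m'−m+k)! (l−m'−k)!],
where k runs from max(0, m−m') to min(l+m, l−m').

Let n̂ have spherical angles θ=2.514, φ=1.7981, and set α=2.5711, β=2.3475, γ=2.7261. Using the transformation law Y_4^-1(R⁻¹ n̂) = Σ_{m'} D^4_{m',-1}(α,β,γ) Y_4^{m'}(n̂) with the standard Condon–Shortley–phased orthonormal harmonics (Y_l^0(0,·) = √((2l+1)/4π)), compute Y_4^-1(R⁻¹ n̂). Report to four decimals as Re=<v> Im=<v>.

Re=-0.3939 Im=-0.2424

Need the full column D^4_{m',-1} for m'=−4..4 at α=2.5711, β=2.3475, γ=2.7261.
cos(β/2)=0.386696, sin(β/2)=0.922207
d^4_{-4,-1}: single k=3 term ⇒ +0.050749;  D = +0.045826+0.021805i
d^4_{-3,-1}: k∈[2..3] ⇒ +0.022571 -0.213950 = -0.191379;  D = +0.101037+0.162535i
d^4_{-2,-1}: k∈[1..3] ⇒ +0.005059 -0.143860 +0.545465 = +0.406664;  D = -0.005823+0.406622i
d^4_{-1,-1}: k∈[0..3] ⇒ +0.000500 -0.042655 +0.485193 -0.919837 = -0.476798;  D = -0.263213+0.397562i
d^4_{0,-1}: k∈[0..3] ⇒ -0.005333 +0.181970 -1.034947 +0.981035 = +0.122725;  D = -0.112283+0.049537i
d^4_{1,-1}: k∈[0..3] ⇒ +0.028436 -0.485193 +1.379755 -0.523152 = +0.399846;  D = +0.395053+0.061728i
d^4_{2,-1}: k∈[0..2] ⇒ -0.095907 +0.818198 -0.930691 = -0.208400;  D = +0.155919+0.138274i
d^4_{3,-1}: k∈[0..1] ⇒ +0.213950 -0.730098 = -0.516148;  D = -0.140064-0.496780i
d^4_{4,-1}: single k=0 term ⇒ -0.288633;  D = -0.084105+0.276107i
Y_4^{m'}(θ=2.514,φ=1.7981) and Σ D·Y over m':
  (+0.0458+0.0218i)·(+0.0323-0.0415i)  (+0.1010+0.1625i)·(-0.1293-0.1593i)  (-0.0058+0.4066i)·(-0.3717+0.1816i)  (-0.2632+0.3976i)·(+0.0804+0.3475i)  (-0.1123+0.0495i)·(-0.1725+0.0000i)  (+0.3951+0.0617i)·(-0.0804+0.3475i)  (+0.1559+0.1383i)·(-0.3717-0.1816i)  (-0.1401-0.4968i)·(+0.1293-0.1593i)  (-0.0841+0.2761i)·(+0.0323+0.0415i)
Y_4^-1(R⁻¹ n̂) = -0.393890-0.242414i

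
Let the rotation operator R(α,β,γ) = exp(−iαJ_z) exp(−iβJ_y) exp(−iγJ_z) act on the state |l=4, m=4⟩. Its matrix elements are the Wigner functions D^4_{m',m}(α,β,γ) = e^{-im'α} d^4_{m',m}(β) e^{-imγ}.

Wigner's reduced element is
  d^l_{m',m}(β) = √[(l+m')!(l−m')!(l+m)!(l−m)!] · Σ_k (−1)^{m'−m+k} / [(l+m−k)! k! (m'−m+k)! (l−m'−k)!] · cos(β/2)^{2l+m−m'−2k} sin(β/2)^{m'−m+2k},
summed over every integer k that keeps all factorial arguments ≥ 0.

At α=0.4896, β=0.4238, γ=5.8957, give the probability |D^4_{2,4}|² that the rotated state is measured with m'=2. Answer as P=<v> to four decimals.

First d^4_{2,4}(β=0.4238), then the phase factors e^{-i(2)α} and e^{-i(4)γ}:
c=cos(0.4238/2)=0.977633, s=sin(0.4238/2)=0.210318; N=√[720·2·40320·1]=7619.763776
k∈{2} keeps every argument non-negative
  k=2: (−1)^0·7619.7638/(1440)·0.9776^6·0.2103^2 = +0.204355
d^4_{2,4}(0.4238) = +0.204355
|D^4_{2,4}|² = |d^4_{2,4}(β)|² = (+0.204355)² = 0.041761 (the z-rotation phases have unit modulus)

P=0.0418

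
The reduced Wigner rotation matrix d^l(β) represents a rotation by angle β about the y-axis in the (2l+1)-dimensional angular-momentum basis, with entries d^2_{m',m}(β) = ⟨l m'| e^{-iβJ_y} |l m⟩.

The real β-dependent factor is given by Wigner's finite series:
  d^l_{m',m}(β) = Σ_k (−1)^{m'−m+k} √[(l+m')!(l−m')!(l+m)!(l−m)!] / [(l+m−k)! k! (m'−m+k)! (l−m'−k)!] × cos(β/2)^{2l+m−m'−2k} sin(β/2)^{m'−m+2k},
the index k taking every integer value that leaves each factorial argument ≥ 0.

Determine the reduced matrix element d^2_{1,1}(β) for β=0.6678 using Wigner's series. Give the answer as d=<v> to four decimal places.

d^2_{1,1}(β=0.6678) via Wigner's sum:
Half-angle: c=0.944771, s=0.327730. N=√(6·1·6·1)=6.000000
The bounds max(0,m−m')=0 and min(l+m,l−m')=1 give 2 terms
  k=0: (−1)^0·6.0000/(6)·0.9448^4·0.3277^0 = +0.796722
  k=1: (−1)^1·6.0000/(2)·0.9448^2·0.3277^2 = -0.287612
d^2_{1,1}(0.6678) = +0.796722 -0.287612 = +0.509110

d=0.5091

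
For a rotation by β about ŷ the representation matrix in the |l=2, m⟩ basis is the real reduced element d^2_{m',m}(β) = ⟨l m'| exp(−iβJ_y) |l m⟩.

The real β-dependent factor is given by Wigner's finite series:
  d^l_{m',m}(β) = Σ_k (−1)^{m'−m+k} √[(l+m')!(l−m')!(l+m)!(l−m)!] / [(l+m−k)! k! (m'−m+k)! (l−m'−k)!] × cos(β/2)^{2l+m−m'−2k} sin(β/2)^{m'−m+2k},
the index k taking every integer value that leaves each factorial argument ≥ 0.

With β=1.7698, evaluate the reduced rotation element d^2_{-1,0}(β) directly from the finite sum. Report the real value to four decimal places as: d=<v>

d^2_{-1,0}(β=1.7698) via Wigner's sum:
c=cos(1.7698/2)=0.633367, s=sin(1.7698/2)=0.773852; N=√[1·6·2·2]=4.898979
k: max(0,(0)−(-1))=1 … min(2+(0),2−(-1))=2
  k=1: (−1)^0·4.8990/(2)·0.6334^3·0.7739^1 = +0.481614
  k=2: (−1)^1·4.8990/(2)·0.6334^1·0.7739^3 = -0.718959
d^2_{-1,0}(1.7698) = +0.481614 -0.718959 = -0.237345

d=-0.2373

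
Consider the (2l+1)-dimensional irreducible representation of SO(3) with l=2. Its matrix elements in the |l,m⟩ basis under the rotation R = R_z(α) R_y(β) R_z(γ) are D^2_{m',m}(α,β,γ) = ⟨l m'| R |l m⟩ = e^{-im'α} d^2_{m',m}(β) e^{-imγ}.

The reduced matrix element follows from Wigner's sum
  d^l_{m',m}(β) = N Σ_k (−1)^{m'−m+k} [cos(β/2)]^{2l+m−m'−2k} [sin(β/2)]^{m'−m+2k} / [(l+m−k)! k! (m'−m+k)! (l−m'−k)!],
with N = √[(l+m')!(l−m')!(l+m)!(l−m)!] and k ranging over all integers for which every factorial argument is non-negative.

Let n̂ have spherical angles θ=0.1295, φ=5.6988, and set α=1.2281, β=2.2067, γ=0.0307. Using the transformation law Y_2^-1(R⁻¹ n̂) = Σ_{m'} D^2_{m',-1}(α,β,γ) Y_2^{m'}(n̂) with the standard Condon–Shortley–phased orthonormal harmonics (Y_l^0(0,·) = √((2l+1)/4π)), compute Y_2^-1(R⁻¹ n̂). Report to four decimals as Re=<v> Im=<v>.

Re=0.3713 Im=-0.0481

Need the full column D^2_{m',-1} for m'=−2..2 at α=1.2281, β=2.2067, γ=0.0307.
cos(β/2)=0.450608, sin(β/2)=0.892722
d^2_{-2,-1}: single k=1 term ⇒ +0.163359;  D = -0.129582+0.099472i
d^2_{-1,-1}: k∈[0..1] ⇒ +0.041228 -0.485458 = -0.444229;  D = -0.136360-0.422783i
d^2_{0,-1}: k∈[0..1] ⇒ -0.200073 +0.785277 = +0.585204;  D = +0.584929+0.017963i
d^2_{1,-1}: k∈[0..1] ⇒ +0.485458 -0.635133 = -0.149675;  D = -0.054599+0.139362i
d^2_{2,-1}: single k=0 term ⇒ -0.641176;  D = +0.483688+0.420895i
Y_2^{m'}(θ=0.1295,φ=5.6988) and Σ D·Y over m':
  (-0.1296+0.0995i)·(+0.0025+0.0059i)  (-0.1364-0.4228i)·(+0.0825+0.0546i)  (+0.5849+0.0180i)·(+0.6150+0.0000i)  (-0.0546+0.1394i)·(-0.0825+0.0546i)  (+0.4837+0.4209i)·(+0.0025-0.0059i)
Y_2^-1(R⁻¹ n̂) = +0.371254-0.048083i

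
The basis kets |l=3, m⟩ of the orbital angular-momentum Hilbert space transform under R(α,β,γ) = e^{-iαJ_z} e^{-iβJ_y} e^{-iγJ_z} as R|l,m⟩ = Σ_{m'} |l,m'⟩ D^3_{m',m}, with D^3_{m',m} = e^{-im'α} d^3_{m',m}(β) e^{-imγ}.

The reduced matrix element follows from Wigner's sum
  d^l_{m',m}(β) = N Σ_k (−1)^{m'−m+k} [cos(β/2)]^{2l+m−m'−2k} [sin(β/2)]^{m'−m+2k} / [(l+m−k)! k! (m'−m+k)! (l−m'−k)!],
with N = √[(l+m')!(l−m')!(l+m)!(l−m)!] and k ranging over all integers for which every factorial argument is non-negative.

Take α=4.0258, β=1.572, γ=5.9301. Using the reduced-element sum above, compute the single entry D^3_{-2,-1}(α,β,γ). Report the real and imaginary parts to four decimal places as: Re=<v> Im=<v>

Re=-0.0614 Im=-0.3915

D^3_{-2,-1}(4.0258,1.572,5.9301) = e^{-i·-2·4.0258}·d^3_{-2,-1}(1.572)·e^{-i·-1·5.9301}. Compute d first:
With c≡cos(β/2)=0.706681 and s≡sin(β/2)=0.707532, N=[1·120·2·24]^{1/2}=75.894664
The bounds max(0,m−m')=1 and min(l+m,l−m')=2 give 2 terms
  k=1: (−1)^0·75.8947/(24)·0.7067^5·0.7075^1 = +0.394333
  k=2: (−1)^1·75.8947/(12)·0.7067^3·0.7075^3 = -0.790568
d^3_{-2,-1}(1.572) = +0.394333 -0.790568 = -0.396234
D = (-0.196335+0.980537i)·(-0.396234)·(+0.938310-0.345794i) = -0.061353-0.391455i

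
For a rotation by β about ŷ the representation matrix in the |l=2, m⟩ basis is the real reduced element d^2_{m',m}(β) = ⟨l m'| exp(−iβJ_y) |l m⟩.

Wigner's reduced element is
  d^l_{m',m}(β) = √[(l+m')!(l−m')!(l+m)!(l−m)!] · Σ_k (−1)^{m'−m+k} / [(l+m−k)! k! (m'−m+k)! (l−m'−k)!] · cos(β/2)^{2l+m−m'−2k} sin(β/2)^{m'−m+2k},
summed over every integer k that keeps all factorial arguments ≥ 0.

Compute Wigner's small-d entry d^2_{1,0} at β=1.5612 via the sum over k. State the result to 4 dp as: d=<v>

d^2_{1,0}(β=1.5612) via Wigner's sum:
With c≡cos(β/2)=0.710491 and s≡sin(β/2)=0.703706, N=[6·1·2·2]^{1/2}=4.898979
Admissible k: 0..1 (factorial args all ≥0)
  k=0: (−1)^1·4.8990/(2)·0.7105^3·0.7037^1 = -0.618220
  k=1: (−1)^2·4.8990/(2)·0.7105^1·0.7037^3 = +0.606468
d^2_{1,0}(1.5612) = -0.618220 +0.606468 = -0.011752

d=-0.0118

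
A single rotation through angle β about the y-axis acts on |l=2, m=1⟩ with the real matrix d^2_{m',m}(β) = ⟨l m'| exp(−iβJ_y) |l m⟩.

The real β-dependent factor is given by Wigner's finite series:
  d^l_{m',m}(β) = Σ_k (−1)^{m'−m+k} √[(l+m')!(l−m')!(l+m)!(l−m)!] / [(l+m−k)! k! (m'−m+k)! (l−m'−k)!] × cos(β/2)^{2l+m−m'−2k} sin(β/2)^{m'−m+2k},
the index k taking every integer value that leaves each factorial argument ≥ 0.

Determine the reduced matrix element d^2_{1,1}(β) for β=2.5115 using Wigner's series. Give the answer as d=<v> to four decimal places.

d^2_{1,1}(β=2.5115) via Wigner's sum:
With c≡cos(β/2)=0.309861 and s≡sin(β/2)=0.950782, N=[6·1·6·1]^{1/2}=6.000000
Admissible k: 0..1 (factorial args all ≥0)
  k=0: (−1)^0·6.0000/(6)·0.3099^4·0.9508^0 = +0.009219
  k=1: (−1)^1·6.0000/(2)·0.3099^2·0.9508^2 = -0.260385
d^2_{1,1}(2.5115) = +0.009219 -0.260385 = -0.251166

d=-0.2512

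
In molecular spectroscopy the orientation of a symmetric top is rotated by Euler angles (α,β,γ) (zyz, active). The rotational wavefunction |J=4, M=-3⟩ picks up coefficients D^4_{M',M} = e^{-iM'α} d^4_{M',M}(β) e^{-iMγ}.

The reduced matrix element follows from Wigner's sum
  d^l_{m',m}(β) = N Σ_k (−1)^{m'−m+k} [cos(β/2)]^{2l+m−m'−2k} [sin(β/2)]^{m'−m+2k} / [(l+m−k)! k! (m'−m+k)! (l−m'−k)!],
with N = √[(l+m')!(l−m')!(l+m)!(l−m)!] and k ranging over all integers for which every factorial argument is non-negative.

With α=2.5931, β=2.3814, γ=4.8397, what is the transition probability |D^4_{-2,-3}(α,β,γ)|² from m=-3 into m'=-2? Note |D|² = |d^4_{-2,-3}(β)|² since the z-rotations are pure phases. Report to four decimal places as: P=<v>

Split into d^4_{-2,-3}(β=2.3814) × two z-phases.
With c≡cos(β/2)=0.371010 and s≡sin(β/2)=0.928629, N=[2·720·1·5040]^{1/2}=2693.993318
The bounds max(0,m−m')=0 and min(l+m,l−m')=1 give 2 terms
  k=0: (−1)^1·2693.9933/(720)·0.3710^7·0.9286^1 = -0.003362
  k=1: (−1)^2·2693.9933/(240)·0.3710^5·0.9286^3 = +0.063189
d^4_{-2,-3}(2.3814) = -0.003362 +0.063189 = +0.059827
|D^4_{-2,-3}|² = |d^4_{-2,-3}(β)|² = (+0.059827)² = 0.003579 (the z-rotation phases have unit modulus)

P=0.0036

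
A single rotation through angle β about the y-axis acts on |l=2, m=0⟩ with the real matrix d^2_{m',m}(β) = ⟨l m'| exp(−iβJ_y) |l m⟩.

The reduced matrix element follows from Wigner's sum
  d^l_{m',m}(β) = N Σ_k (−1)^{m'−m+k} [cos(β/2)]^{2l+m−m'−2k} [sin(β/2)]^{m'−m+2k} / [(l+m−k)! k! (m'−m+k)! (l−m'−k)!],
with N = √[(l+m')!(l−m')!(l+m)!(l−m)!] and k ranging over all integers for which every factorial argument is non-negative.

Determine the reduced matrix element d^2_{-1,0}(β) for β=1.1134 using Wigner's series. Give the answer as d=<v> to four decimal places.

d=0.4853

d^2_{-1,0}(β=1.1134) via Wigner's sum:
Half-angle: c=0.849003, s=0.528387. N=√(1·6·2·2)=4.898979
Admissible k: 1..2 (factorial args all ≥0)
  k=1: (−1)^0·4.8990/(2)·0.8490^3·0.5284^1 = +0.792057
  k=2: (−1)^1·4.8990/(2)·0.8490^1·0.5284^3 = -0.306791
d^2_{-1,0}(1.1134) = +0.792057 -0.306791 = +0.485266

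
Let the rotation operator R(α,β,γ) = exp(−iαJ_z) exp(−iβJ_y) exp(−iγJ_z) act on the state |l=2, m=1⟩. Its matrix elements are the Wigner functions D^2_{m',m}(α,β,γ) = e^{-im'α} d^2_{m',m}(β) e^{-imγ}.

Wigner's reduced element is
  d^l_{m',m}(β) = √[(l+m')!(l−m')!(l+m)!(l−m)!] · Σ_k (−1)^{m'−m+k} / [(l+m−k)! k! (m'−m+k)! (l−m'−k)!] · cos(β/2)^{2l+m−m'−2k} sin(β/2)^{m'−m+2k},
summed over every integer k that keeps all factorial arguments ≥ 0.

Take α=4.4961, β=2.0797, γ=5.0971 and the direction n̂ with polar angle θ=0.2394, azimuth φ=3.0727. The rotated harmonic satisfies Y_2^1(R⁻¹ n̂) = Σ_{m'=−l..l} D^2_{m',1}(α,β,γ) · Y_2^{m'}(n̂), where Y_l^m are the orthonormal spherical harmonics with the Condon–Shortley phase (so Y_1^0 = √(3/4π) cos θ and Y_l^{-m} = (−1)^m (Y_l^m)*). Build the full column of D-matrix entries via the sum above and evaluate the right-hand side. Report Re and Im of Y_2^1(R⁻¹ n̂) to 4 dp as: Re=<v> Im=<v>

Re=-0.0367 Im=-0.3046

Need the full column D^2_{m',1} for m'=−2..2 at α=4.4961, β=2.0797, γ=5.0971.
cos(β/2)=0.506350, sin(β/2)=0.862328
d^2_{-2,1}: single k=3 term ⇒ +0.649379;  D = -0.473588-0.444306i
d^2_{-1,1}: k∈[2..3] ⇒ +0.571962 -0.552956 = +0.019006;  D = +0.015676-0.010748i
d^2_{0,1}: k∈[1..2] ⇒ +0.274220 -0.795324 = -0.521103;  D = -0.195566-0.483014i
d^2_{1,1}: k∈[0..1] ⇒ +0.065736 -0.571962 = -0.506227;  D = +0.499064-0.084857i
d^2_{2,1}: single k=0 term ⇒ -0.223900;  D = -0.010713+0.223644i
Y_2^{m'}(θ=0.2394,φ=3.0727) and Σ D·Y over m':
  (-0.4736-0.4443i)·(+0.0215+0.0030i)  (+0.0157-0.0107i)·(-0.1775-0.0123i)  (-0.1956-0.4830i)·(+0.5776+0.0000i)  (+0.4991-0.0849i)·(+0.1775-0.0123i)  (-0.0107+0.2236i)·(+0.0215-0.0030i)
Y_2^1(R⁻¹ n̂) = -0.036732-0.304572i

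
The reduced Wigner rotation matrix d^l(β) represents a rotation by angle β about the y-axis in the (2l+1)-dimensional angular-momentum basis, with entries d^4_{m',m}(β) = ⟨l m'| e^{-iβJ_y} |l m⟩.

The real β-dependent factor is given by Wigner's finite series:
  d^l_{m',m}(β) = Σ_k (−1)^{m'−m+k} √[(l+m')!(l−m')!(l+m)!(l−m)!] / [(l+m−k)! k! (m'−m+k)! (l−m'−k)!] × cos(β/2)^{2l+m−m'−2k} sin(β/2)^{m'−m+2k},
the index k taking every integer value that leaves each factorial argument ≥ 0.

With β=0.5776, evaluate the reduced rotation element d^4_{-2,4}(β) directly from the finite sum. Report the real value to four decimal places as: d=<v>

d=0.0026

d^4_{-2,4}(β=0.5776) via Wigner's sum:
With c≡cos(β/2)=0.958586 and s≡sin(β/2)=0.284802, N=[2·720·40320·1]^{1/2}=7619.763776
k: max(0,(4)−(-2))=6 … min(4+(4),4−(-2))=6
  k=6: (−1)^0·7619.7638/(1440)·0.9586^2·0.2848^6 = +0.002595
d^4_{-2,4}(0.5776) = +0.002595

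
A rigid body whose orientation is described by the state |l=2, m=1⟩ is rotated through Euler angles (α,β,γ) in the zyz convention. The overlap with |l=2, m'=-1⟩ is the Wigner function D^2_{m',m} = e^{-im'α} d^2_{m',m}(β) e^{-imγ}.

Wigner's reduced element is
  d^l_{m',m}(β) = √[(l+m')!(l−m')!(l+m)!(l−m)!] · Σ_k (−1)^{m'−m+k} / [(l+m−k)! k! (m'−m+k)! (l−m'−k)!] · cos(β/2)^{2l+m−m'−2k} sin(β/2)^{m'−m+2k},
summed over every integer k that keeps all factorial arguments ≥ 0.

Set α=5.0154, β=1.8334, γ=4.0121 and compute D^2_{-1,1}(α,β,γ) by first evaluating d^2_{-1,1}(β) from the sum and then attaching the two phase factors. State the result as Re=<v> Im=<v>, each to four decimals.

D^2_{-1,1}(5.0154,1.8334,4.0121) = e^{-i·-1·5.0154}·d^2_{-1,1}(1.8334)·e^{-i·1·4.0121}. Compute d first:
Half-angle: c=0.608442, s=0.793598. N=√(1·6·6·1)=6.000000
The bounds max(0,m−m')=2 and min(l+m,l−m')=3 give 2 terms
  k=2: (−1)^0·6.0000/(2)·0.6084^2·0.7936^2 = +0.699457
  k=3: (−1)^1·6.0000/(6)·0.6084^0·0.7936^4 = -0.396645
d^2_{-1,1}(1.8334) = +0.699457 -0.396645 = +0.302812
Phases: e^{-i·(-1)·5.0154}=+0.298395-0.954442i, e^{-i·(1)·4.0121}=-0.644439+0.764656i ⇒ D=+0.162768+0.255346i

Re=0.1628 Im=0.2553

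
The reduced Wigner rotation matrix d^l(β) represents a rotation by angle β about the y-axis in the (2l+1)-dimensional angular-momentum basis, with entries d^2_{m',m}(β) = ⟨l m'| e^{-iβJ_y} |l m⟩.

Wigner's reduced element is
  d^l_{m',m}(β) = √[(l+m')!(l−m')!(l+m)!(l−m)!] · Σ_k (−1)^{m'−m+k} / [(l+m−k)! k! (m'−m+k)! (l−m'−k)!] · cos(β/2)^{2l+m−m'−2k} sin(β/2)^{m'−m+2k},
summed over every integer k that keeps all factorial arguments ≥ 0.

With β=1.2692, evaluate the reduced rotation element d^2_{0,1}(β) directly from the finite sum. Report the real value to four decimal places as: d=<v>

d=0.3474

d^2_{0,1}(β=1.2692) via Wigner's sum:
Half-angle: c=0.805309, s=0.592855. N=√(2·2·6·1)=4.898979
The bounds max(0,m−m')=1 and min(l+m,l−m')=2 give 2 terms
  k=1: (−1)^0·4.8990/(2)·0.8053^3·0.5929^1 = +0.758424
  k=2: (−1)^1·4.8990/(2)·0.8053^1·0.5929^3 = -0.411040
d^2_{0,1}(1.2692) = +0.758424 -0.411040 = +0.347383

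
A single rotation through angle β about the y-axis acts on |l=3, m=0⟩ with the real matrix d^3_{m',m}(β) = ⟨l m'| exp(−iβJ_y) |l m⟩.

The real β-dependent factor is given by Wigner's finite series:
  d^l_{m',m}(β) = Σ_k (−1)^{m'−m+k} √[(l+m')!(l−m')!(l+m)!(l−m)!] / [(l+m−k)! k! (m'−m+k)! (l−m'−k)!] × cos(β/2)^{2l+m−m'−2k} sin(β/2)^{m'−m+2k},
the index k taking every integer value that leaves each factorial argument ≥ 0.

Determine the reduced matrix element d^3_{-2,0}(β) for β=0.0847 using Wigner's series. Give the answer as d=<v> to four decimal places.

d=0.0098

d^3_{-2,0}(β=0.0847) via Wigner's sum:
Half-angle: c=0.999103, s=0.042337. N=√(1·120·6·6)=65.726707
k∈{2,3} keeps every argument non-negative
  k=2: (−1)^0·65.7267/(12)·0.9991^4·0.0423^2 = +0.009782
  k=3: (−1)^1·65.7267/(12)·0.9991^2·0.0423^4 = -0.000018
d^3_{-2,0}(0.0847) = +0.009782 -0.000018 = +0.009765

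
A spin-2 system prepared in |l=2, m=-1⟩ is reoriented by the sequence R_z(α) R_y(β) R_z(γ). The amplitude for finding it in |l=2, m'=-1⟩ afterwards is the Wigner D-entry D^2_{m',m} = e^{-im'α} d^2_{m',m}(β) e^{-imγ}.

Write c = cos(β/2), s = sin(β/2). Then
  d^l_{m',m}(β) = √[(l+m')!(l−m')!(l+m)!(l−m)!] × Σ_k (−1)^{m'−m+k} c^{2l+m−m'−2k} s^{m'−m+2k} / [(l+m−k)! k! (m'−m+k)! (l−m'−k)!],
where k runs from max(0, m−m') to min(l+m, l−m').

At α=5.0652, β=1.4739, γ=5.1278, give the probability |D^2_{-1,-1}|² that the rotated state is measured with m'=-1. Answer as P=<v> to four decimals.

Split into d^2_{-1,-1}(β=1.4739) × two z-phases.
c=cos(1.4739/2)=0.740522, s=sin(1.4739/2)=0.672032; N=√[1·6·1·6]=6.000000
The bounds max(0,m−m')=0 and min(l+m,l−m')=1 give 2 terms
  k=0: (−1)^0·6.0000/(6)·0.7405^4·0.6720^0 = +0.300712
  k=1: (−1)^1·6.0000/(2)·0.7405^2·0.6720^2 = -0.742980
d^2_{-1,-1}(1.4739) = +0.300712 -0.742980 = -0.442268
|D^2_{-1,-1}|² = |d^2_{-1,-1}(β)|² = (-0.442268)² = 0.195601 (the z-rotation phases have unit modulus)

P=0.1956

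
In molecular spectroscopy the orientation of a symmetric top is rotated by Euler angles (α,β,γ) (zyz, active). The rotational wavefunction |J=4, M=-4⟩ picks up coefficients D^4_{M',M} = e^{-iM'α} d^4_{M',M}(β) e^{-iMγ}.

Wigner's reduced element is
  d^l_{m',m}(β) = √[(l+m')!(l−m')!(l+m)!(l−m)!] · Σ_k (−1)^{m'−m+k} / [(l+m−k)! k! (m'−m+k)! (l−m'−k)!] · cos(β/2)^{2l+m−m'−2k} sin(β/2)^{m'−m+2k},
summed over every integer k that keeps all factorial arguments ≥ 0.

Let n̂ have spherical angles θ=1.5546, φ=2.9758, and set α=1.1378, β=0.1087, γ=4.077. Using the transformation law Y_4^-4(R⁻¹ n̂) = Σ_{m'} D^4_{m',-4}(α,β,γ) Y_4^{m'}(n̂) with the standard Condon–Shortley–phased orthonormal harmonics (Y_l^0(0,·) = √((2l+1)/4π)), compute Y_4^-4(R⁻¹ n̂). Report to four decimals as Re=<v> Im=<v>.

Need the full column D^4_{m',-4} for m'=−4..4 at α=1.1378, β=0.1087, γ=4.077.
cos(β/2)=0.998523, sin(β/2)=0.054323
d^4_{-4,-4}: single k=0 term ⇒ +0.988248;  D = -0.419903+0.894604i
d^4_{-3,-4}: single k=0 term ⇒ -0.152068;  D = -0.097843-0.116411i
d^4_{-2,-4}: single k=0 term ⇒ +0.015477;  D = +0.014933-0.004068i
d^4_{-1,-4}: single k=0 term ⇒ -0.001191;  D = -0.000198+0.001174i
d^4_{0,-4}: single k=0 term ⇒ +0.000072;  D = -0.000060-0.000041i
d^4_{1,-4}: single k=0 term ⇒ -0.000004;  D = +0.000003-0.000002i
d^4_{2,-4}: single k=0 term ⇒ +0.000000;  D = +0.000000+0.000000i
d^4_{3,-4}: single k=0 term ⇒ -0.000000;  D = -0.000000-0.000000i
d^4_{4,-4}: single k=0 term ⇒ +0.000000;  D = +0.000000-0.000000i
Y_4^{m'}(θ=1.5546,φ=2.9758) and Σ D·Y over m':
  (-0.4199+0.8946i)·(+0.3486+0.2723i)  (-0.0978-0.1164i)·(-0.0178-0.0097i)  (+0.0149-0.0041i)·(-0.3156-0.1087i)  (-0.0002+0.0012i)·(+0.0227+0.0038i)  (-0.0001-0.0000i)·(+0.3165+0.0000i)  (+0.0000-0.0000i)·(-0.0227+0.0038i)  (+0.0000+0.0000i)·(-0.3156+0.1087i)  (-0.0000-0.0000i)·(+0.0178-0.0097i)  (+0.0000-0.0000i)·(+0.3486-0.2723i)
Y_4^-4(R⁻¹ n̂) = -0.394515+0.200175i

Re=-0.3945 Im=0.2002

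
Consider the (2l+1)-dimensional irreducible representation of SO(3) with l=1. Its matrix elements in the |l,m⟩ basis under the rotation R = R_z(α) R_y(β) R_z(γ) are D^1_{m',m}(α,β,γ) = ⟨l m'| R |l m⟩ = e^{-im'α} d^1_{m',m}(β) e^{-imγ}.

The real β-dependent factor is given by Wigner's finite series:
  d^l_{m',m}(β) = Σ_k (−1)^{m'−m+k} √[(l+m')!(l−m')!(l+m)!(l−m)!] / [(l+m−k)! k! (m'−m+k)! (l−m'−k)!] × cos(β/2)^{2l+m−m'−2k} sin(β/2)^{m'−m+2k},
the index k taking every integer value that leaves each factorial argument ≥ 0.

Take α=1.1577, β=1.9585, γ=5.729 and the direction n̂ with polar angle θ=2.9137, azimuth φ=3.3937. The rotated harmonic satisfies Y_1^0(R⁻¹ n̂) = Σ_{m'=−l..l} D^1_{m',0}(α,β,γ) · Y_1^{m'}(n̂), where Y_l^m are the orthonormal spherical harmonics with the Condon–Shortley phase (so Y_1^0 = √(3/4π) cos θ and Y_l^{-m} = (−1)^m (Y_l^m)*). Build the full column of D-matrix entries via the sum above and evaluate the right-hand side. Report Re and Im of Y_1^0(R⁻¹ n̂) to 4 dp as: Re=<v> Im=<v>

Need the full column D^1_{m',0} for m'=−1..1 at α=1.1577, β=1.9585, γ=5.729.
cos(β/2)=0.557645, sin(β/2)=0.830079
d^1_{-1,0}: single k=1 term ⇒ +0.654625;  D = +0.262797+0.599559i
d^1_{0,0}: k∈[0..1] ⇒ +0.310968 -0.689032 = -0.378064;  D = -0.378064+0.000000i
d^1_{1,0}: single k=0 term ⇒ -0.654625;  D = -0.262797+0.599559i
Y_1^{m'}(θ=2.9137,φ=3.3937) and Σ D·Y over m':
  (+0.2628+0.5996i)·(-0.0756+0.0195i)  (-0.3781+0.0000i)·(-0.4760+0.0000i)  (-0.2628+0.5996i)·(+0.0756+0.0195i)
Y_1^0(R⁻¹ n̂) = +0.116870+0.000000i

Re=0.1169 Im=0.0000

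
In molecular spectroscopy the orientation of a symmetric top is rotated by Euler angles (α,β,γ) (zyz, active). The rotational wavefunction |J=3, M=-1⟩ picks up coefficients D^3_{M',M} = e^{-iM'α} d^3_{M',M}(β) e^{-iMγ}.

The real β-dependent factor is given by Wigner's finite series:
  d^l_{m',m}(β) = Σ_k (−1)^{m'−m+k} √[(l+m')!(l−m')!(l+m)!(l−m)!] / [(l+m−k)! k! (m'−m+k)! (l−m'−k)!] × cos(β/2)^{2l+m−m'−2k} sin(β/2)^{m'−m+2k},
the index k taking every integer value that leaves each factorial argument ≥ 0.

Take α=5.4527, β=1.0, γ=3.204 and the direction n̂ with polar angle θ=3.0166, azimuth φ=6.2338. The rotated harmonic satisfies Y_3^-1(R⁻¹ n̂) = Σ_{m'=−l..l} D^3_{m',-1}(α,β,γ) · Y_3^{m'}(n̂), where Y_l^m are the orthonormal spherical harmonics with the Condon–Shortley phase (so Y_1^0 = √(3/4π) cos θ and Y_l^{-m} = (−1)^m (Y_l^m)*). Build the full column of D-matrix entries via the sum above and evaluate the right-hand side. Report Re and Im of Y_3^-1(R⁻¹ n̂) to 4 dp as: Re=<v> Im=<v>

Re=-0.0187 Im=0.0007

Need the full column D^3_{m',-1} for m'=−3..3 at α=5.4527, β=1.0, γ=3.204.
cos(β/2)=0.877583, sin(β/2)=0.479426
d^3_{-3,-1}: single k=2 term ⇒ +0.528007;  D = +0.399544+0.345191i
d^3_{-2,-1}: k∈[1..2] ⇒ +0.789153 -0.471040 = +0.318113;  D = +0.008832+0.317991i
d^3_{-1,-1}: k∈[0..2] ⇒ +0.456802 -1.090647 +0.244125 = -0.389720;  D = +0.280305-0.270760i
d^3_{0,-1}: k∈[0..2] ⇒ -0.864474 +0.773997 -0.076999 = -0.167475;  D = +0.167149+0.010445i
d^3_{1,-1}: k∈[0..2] ⇒ +0.817985 -0.325500 +0.012143 = +0.504629;  D = -0.316484-0.393050i
d^3_{2,-1}: k∈[0..1] ⇒ -0.471040 +0.070290 = -0.400750;  D = -0.060910+0.396094i
d^3_{3,-1}: single k=0 term ⇒ +0.157582;  D = +0.131140-0.087375i
Y_3^{m'}(θ=3.0166,φ=6.2338) and Σ D·Y over m':
  (+0.3995+0.3452i)·(+0.0008+0.0001i)  (+0.0088+0.3180i)·(-0.0157-0.0016i)  (+0.2803-0.2708i)·(+0.1578+0.0078i)  (+0.1671+0.0104i)·(-0.7118+0.0000i)  (-0.3165-0.3930i)·(-0.1578+0.0078i)  (-0.0609+0.3961i)·(-0.0157+0.0016i)  (+0.1311-0.0874i)·(-0.0008+0.0001i)
Y_3^-1(R⁻¹ n̂) = -0.018717+0.000687i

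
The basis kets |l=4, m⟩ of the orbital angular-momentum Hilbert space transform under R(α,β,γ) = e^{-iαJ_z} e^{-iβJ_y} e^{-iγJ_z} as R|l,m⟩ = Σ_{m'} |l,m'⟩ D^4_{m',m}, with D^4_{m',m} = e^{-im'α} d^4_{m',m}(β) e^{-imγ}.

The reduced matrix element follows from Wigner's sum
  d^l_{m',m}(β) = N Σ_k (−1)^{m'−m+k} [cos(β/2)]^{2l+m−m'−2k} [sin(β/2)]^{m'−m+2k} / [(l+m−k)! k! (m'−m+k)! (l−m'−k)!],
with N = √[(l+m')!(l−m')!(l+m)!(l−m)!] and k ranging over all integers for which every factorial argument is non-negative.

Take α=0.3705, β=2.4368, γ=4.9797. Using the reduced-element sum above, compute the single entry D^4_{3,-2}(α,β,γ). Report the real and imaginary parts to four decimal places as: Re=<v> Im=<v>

D^4_{3,-2}(0.3705,2.4368,4.9797) = e^{-i·3·0.3705}·d^4_{3,-2}(2.4368)·e^{-i·-2·4.9797}. Compute d first:
c=cos(2.4368/2)=0.345148, s=sin(2.4368/2)=0.938548; N=√[5040·1·2·720]=2693.993318
The bounds max(0,m−m')=0 and min(l+m,l−m')=1 give 2 terms
  k=0: (−1)^5·2693.9933/(240)·0.3451^3·0.9385^5 = -0.336112
  k=1: (−1)^6·2693.9933/(720)·0.3451^1·0.9385^7 = +0.828449
d^4_{3,-2}(2.4368) = -0.336112 +0.828449 = +0.492337
D = (+0.443317-0.896365i)·(+0.492337)·(-0.860461-0.509516i) = -0.412662+0.268525i

Re=-0.4127 Im=0.2685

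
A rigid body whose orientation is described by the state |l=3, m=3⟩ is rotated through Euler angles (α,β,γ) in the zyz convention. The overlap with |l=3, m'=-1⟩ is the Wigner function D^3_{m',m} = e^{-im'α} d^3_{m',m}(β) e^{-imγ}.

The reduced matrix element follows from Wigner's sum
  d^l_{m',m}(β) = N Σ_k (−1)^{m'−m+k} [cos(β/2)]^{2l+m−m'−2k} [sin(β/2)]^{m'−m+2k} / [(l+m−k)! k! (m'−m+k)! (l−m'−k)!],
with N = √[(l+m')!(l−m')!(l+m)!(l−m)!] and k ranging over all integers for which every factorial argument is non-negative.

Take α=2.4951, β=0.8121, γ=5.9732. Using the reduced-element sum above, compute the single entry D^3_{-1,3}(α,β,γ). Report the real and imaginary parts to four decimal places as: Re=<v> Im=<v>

Split into d^3_{-1,3}(β=0.8121) × two z-phases.
With c≡cos(β/2)=0.918688 and s≡sin(β/2)=0.394984, N=[2·24·720·1]^{1/2}=185.903201
Admissible k: 4..4 (factorial args all ≥0)
  k=4: (−1)^0·185.9032/(48)·0.9187^2·0.3950^4 = +0.079561
d^3_{-1,3}(0.8121) = +0.079561
Attach z-rotation phases: D = e^{-i(-1)(2.4951)}·(+0.079561)·e^{-i(3)(5.9732)} = -0.076386-0.022252i

Re=-0.0764 Im=-0.0223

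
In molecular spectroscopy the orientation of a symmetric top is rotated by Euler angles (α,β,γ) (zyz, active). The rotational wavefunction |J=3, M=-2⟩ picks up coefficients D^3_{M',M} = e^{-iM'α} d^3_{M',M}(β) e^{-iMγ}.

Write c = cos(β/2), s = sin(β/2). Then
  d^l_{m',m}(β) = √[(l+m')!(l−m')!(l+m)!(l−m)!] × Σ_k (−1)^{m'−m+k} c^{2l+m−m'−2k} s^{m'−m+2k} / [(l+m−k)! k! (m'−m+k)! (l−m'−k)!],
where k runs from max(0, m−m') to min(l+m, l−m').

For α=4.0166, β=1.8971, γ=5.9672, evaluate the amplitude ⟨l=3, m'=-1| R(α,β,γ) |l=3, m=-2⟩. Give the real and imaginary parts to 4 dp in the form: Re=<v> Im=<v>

Split into d^3_{-1,-2}(β=1.8971) × two z-phases.
Half-angle: c=0.582862, s=0.812571. N=√(2·24·1·120)=75.894664
k: max(0,(-2)−(-1))=0 … min(3+(-2),3−(-1))=1
  k=0: (−1)^1·75.8947/(24)·0.5829^5·0.8126^1 = -0.172858
  k=1: (−1)^2·75.8947/(12)·0.5829^3·0.8126^3 = +0.671910
d^3_{-1,-2}(1.8971) = -0.172858 +0.671910 = +0.499052
Attach z-rotation phases: D = e^{-i(-1)(4.0166)}·(+0.499052)·e^{-i(-2)(5.9672)} = -0.484386-0.120098i

Re=-0.4844 Im=-0.1201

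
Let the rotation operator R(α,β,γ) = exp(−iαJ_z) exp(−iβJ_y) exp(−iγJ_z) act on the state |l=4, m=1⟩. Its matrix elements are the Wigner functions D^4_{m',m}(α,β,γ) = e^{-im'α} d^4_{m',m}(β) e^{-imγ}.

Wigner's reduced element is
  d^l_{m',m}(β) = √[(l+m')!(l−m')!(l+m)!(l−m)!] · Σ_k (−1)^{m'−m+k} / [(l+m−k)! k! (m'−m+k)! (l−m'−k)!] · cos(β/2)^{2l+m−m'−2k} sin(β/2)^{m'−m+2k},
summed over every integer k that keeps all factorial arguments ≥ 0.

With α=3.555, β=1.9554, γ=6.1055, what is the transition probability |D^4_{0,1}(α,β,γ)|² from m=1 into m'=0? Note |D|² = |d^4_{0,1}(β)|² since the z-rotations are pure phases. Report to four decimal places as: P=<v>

P=0.1534

D^4_{0,1}(3.555,1.9554,6.1055) = e^{-i·0·3.555}·d^4_{0,1}(1.9554)·e^{-i·1·6.1055}. Compute d first:
With c≡cos(β/2)=0.558931 and s≡sin(β/2)=0.829214, N=[24·24·120·6]^{1/2}=643.987578
Admissible k: 1..4 (factorial args all ≥0)
  k=1: (−1)^0·643.9876/(144)·0.5589^7·0.8292^1 = +0.063196
  k=2: (−1)^1·643.9876/(24)·0.5589^5·0.8292^3 = -0.834561
  k=3: (−1)^2·643.9876/(24)·0.5589^3·0.8292^5 = +1.836854
  k=4: (−1)^3·643.9876/(144)·0.5589^1·0.8292^7 = -0.673814
d^4_{0,1}(1.9554) = +0.063196 -0.834561 +1.836854 -0.673814 = +0.391675
|D^4_{0,1}|² = |d^4_{0,1}(β)|² = (+0.391675)² = 0.153409 (the z-rotation phases have unit modulus)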